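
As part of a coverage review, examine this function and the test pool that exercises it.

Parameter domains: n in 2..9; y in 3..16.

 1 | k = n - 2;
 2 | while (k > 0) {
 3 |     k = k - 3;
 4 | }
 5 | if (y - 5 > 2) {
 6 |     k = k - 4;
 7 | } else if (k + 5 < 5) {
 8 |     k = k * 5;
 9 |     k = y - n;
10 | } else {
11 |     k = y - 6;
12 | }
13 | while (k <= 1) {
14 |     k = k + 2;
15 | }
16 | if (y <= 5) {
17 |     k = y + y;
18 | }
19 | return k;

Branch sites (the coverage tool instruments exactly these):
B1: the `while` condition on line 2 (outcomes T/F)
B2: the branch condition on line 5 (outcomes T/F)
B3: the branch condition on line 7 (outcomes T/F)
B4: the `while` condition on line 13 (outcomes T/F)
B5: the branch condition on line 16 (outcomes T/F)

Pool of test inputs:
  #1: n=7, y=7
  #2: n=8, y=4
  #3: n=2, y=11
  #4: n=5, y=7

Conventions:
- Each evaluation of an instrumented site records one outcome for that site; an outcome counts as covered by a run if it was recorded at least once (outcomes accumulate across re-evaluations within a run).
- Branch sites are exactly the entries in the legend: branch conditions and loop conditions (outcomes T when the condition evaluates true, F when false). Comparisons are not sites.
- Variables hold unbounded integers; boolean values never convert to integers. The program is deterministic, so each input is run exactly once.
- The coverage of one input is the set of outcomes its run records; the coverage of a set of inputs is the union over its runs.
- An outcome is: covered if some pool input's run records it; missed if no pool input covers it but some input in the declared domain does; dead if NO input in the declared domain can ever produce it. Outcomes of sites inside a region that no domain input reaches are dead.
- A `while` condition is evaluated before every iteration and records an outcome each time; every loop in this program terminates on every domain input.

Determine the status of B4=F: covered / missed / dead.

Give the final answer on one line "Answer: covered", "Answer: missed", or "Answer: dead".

B4=F is recorded by pool input(s) 1, 2, 3, 4 -> covered

Answer: covered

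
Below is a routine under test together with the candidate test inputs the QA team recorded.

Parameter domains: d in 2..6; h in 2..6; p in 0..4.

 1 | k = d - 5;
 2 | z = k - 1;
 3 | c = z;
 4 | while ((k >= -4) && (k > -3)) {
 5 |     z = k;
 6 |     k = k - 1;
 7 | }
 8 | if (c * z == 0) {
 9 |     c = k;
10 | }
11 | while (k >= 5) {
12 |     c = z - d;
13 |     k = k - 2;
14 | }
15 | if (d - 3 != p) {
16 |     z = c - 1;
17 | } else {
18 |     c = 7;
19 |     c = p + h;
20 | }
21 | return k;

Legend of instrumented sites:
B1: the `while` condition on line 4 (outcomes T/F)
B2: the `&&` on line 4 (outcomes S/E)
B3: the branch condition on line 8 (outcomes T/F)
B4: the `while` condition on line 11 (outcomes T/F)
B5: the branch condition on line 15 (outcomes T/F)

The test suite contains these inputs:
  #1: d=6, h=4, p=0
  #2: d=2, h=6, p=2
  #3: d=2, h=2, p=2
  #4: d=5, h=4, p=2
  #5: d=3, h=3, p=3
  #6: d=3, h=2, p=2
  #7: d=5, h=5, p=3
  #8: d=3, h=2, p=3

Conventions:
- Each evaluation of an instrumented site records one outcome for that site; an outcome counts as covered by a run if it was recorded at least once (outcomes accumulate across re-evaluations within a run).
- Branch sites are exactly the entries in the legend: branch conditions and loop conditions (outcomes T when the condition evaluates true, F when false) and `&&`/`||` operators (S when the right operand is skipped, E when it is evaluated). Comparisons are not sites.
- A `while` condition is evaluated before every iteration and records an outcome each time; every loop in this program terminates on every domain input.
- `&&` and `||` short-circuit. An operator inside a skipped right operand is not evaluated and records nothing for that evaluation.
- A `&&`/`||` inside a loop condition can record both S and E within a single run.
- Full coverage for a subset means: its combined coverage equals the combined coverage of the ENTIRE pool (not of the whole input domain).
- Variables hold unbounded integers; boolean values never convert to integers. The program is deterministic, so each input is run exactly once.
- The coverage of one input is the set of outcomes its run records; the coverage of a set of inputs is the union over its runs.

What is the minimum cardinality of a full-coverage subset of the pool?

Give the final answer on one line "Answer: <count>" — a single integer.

test 1 (d=6, h=4, p=0) fires B2->E, B1->T, B2->E, B1->T, B2->E, B1->T, B2->E, B1->T, B2->E, B1->F, B3->T, B4->F, B5->T; hits B1=T, B1=F, B2=E, B3=T, B4=F, B5=T
test 2 (d=2, h=6, p=2) fires B2->E, B1->F, B3->F, B4->F, B5->T; hits B1=F, B2=E, B3=F, B4=F, B5=T
test 3 (d=2, h=2, p=2) fires B2->E, B1->F, B3->F, B4->F, B5->T; hits B1=F, B2=E, B3=F, B4=F, B5=T
test 4 (d=5, h=4, p=2) fires B2->E, B1->T, B2->E, B1->T, B2->E, B1->T, B2->E, B1->F, B3->F, B4->F, B5->F; hits B1=T, B1=F, B2=E, B3=F, B4=F, B5=F
test 5 (d=3, h=3, p=3) fires B2->E, B1->T, B2->E, B1->F, B3->F, B4->F, B5->T; hits B1=T, B1=F, B2=E, B3=F, B4=F, B5=T
test 6 (d=3, h=2, p=2) fires B2->E, B1->T, B2->E, B1->F, B3->F, B4->F, B5->T; hits B1=T, B1=F, B2=E, B3=F, B4=F, B5=T
test 7 (d=5, h=5, p=3) fires B2->E, B1->T, B2->E, B1->T, B2->E, B1->T, B2->E, B1->F, B3->F, B4->F, B5->T; hits B1=T, B1=F, B2=E, B3=F, B4=F, B5=T
test 8 (d=3, h=2, p=3) fires B2->E, B1->T, B2->E, B1->F, B3->F, B4->F, B5->T; hits B1=T, B1=F, B2=E, B3=F, B4=F, B5=T
the full pool covers 8 outcomes: B1=T, B1=F, B2=E, B3=T, B3=F, B4=F, B5=T, B5=F
size 1 is not enough: best union over all size-1 subsets is 6/8
inputs {1, 4} (size 2) cover everything; no size-2 subset with a lexicographically smaller index list covers all 8

Answer: 2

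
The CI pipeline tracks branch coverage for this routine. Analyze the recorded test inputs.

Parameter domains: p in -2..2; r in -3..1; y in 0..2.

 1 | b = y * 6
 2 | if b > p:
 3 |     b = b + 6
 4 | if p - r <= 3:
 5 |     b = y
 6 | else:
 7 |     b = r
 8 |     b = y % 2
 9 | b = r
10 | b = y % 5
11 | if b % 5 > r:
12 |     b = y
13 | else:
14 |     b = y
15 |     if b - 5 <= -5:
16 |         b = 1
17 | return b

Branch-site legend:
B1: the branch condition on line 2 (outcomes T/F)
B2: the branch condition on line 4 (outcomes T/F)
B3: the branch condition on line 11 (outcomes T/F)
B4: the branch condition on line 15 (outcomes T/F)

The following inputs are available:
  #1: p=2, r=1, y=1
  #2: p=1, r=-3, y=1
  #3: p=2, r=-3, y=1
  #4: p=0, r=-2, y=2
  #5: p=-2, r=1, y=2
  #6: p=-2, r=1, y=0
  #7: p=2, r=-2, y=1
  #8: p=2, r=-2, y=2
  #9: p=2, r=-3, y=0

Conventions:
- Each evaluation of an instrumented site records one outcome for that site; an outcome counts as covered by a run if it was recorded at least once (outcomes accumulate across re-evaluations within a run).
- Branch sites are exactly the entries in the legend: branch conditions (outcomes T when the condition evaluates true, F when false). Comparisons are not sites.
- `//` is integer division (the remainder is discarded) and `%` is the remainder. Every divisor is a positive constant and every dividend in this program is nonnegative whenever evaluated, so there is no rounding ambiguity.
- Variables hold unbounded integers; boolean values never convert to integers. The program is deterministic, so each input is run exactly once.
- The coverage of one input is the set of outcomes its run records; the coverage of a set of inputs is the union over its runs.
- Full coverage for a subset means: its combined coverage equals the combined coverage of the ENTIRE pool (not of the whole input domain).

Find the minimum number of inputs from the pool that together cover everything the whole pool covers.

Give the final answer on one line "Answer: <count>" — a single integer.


#1 (p=2, r=1, y=1) -> covered: B1=T, B2=T, B3=F, B4=F
#2 (p=1, r=-3, y=1) -> covered: B1=T, B2=F, B3=T
#3 (p=2, r=-3, y=1) -> covered: B1=T, B2=F, B3=T
#4 (p=0, r=-2, y=2) -> covered: B1=T, B2=T, B3=T
#5 (p=-2, r=1, y=2) -> covered: B1=T, B2=T, B3=T
#6 (p=-2, r=1, y=0) -> covered: B1=T, B2=T, B3=F, B4=T
#7 (p=2, r=-2, y=1) -> covered: B1=T, B2=F, B3=T
#8 (p=2, r=-2, y=2) -> covered: B1=T, B2=F, B3=T
#9 (p=2, r=-3, y=0) -> covered: B1=F, B2=F, B3=T
together the pool reaches 8 outcomes: B1=T, B1=F, B2=T, B2=F, B3=T, B3=F, B4=T, B4=F
every size-1 subset falls short of the 8 outcomes (best: 4/8)
every size-2 subset falls short of the 8 outcomes (best: 7/8)
at size 3, {1, 6, 9} reaches all 8 outcomes; every lexicographically earlier size-3 subset fails
Answer: 3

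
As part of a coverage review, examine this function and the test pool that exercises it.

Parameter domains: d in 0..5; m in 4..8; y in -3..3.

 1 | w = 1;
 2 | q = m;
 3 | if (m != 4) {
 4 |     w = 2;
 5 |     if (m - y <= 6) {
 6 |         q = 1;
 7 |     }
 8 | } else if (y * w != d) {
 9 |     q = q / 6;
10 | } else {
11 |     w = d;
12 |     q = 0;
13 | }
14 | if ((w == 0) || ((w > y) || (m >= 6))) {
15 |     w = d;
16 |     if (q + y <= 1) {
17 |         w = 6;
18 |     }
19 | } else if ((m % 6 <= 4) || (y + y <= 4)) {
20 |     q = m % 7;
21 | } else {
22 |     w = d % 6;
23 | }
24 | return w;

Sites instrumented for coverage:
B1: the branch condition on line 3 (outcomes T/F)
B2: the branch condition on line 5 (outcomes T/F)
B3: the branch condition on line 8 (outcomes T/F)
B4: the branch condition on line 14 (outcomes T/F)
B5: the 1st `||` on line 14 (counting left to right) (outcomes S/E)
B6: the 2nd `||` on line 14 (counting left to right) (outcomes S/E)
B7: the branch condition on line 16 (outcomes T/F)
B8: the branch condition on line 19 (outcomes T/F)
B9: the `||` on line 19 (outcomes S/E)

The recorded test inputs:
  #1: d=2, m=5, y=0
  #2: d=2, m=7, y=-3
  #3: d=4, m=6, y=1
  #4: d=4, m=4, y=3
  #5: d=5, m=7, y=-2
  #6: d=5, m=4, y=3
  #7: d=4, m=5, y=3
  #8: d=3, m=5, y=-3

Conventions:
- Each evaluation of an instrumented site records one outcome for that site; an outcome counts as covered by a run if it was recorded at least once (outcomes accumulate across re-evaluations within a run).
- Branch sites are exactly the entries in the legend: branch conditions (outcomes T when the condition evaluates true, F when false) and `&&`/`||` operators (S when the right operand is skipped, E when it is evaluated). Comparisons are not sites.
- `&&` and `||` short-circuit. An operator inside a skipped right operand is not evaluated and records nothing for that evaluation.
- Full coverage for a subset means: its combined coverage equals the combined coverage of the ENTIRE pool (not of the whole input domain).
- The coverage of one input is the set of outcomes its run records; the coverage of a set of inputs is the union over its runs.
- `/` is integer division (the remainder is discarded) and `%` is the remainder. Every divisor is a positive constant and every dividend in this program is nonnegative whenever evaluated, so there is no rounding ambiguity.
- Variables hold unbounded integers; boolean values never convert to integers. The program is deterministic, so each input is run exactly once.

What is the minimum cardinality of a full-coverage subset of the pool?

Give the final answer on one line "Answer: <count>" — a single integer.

run #1 (d=2, m=5, y=0) runs B1->T, B2->T, B5->E, B6->S, B4->T, B7->T; records B1=T, B2=T, B4=T, B5=E, B6=S, B7=T
run #2 (d=2, m=7, y=-3) runs B1->T, B2->F, B5->E, B6->S, B4->T, B7->F; records B1=T, B2=F, B4=T, B5=E, B6=S, B7=F
run #3 (d=4, m=6, y=1) runs B1->T, B2->T, B5->E, B6->S, B4->T, B7->F; records B1=T, B2=T, B4=T, B5=E, B6=S, B7=F
run #4 (d=4, m=4, y=3) runs B1->F, B3->T, B5->E, B6->E, B4->F, B9->S, B8->T; records B1=F, B3=T, B4=F, B5=E, B6=E, B8=T, B9=S
run #5 (d=5, m=7, y=-2) runs B1->T, B2->F, B5->E, B6->S, B4->T, B7->F; records B1=T, B2=F, B4=T, B5=E, B6=S, B7=F
run #6 (d=5, m=4, y=3) runs B1->F, B3->T, B5->E, B6->E, B4->F, B9->S, B8->T; records B1=F, B3=T, B4=F, B5=E, B6=E, B8=T, B9=S
run #7 (d=4, m=5, y=3) runs B1->T, B2->T, B5->E, B6->E, B4->F, B9->E, B8->F; records B1=T, B2=T, B4=F, B5=E, B6=E, B8=F, B9=E
run #8 (d=3, m=5, y=-3) runs B1->T, B2->F, B5->E, B6->S, B4->T, B7->F; records B1=T, B2=F, B4=T, B5=E, B6=S, B7=F
pool-wide coverage (16 outcomes): B1=T, B1=F, B2=T, B2=F, B3=T, B4=T, B4=F, B5=E, B6=S, B6=E, B7=T, B7=F, B8=T, B8=F, B9=S, B9=E
no size-1 subset reaches all 16 outcomes (best union: 7/16)
no size-2 subset reaches all 16 outcomes (best union: 12/16)
no size-3 subset reaches all 16 outcomes (best union: 15/16)
size 4: inputs {1, 2, 4, 7} cover all 16 outcomes, and no lexicographically smaller subset of this size does

Answer: 4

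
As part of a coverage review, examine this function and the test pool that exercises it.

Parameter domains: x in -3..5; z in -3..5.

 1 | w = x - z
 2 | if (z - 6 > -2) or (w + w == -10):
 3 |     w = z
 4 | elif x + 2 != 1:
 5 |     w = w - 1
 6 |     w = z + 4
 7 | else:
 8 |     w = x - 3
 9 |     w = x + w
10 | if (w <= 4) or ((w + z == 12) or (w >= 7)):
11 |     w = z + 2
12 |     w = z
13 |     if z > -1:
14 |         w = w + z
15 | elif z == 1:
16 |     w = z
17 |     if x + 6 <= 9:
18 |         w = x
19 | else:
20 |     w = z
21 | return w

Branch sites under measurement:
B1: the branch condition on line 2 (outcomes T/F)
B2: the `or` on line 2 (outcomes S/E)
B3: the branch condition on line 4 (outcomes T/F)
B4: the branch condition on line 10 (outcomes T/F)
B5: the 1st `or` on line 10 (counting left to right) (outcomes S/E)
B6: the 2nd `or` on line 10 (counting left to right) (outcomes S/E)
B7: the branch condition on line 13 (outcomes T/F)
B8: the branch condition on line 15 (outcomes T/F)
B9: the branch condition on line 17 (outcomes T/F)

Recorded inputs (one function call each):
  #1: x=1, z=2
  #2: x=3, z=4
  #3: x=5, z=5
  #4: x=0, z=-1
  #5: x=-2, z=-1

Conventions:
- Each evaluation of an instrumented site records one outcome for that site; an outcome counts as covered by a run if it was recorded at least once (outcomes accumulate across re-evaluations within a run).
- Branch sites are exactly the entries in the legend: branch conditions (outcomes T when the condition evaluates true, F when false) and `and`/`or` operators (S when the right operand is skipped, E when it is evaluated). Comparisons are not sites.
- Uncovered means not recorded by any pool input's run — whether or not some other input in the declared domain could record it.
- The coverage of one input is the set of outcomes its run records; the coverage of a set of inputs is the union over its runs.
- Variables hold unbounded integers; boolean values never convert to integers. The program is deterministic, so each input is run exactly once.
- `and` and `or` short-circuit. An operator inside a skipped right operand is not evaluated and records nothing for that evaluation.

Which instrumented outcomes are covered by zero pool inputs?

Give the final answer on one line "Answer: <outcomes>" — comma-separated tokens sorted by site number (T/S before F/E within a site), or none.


input #1 (x=1, z=2): events B2->E, B1->F, B3->T, B5->E, B6->E, B4->F, B8->F; covers B1=F, B2=E, B3=T, B4=F, B5=E, B6=E, B8=F
input #2 (x=3, z=4): events B2->E, B1->F, B3->T, B5->E, B6->S, B4->T, B7->T; covers B1=F, B2=E, B3=T, B4=T, B5=E, B6=S, B7=T
input #3 (x=5, z=5): events B2->S, B1->T, B5->E, B6->E, B4->F, B8->F; covers B1=T, B2=S, B4=F, B5=E, B6=E, B8=F
input #4 (x=0, z=-1): events B2->E, B1->F, B3->T, B5->S, B4->T, B7->F; covers B1=F, B2=E, B3=T, B4=T, B5=S, B7=F
input #5 (x=-2, z=-1): events B2->E, B1->F, B3->T, B5->S, B4->T, B7->F; covers B1=F, B2=E, B3=T, B4=T, B5=S, B7=F
union over the pool: B1=T, B1=F, B2=S, B2=E, B3=T, B4=T, B4=F, B5=S, B5=E, B6=S, B6=E, B7=T, B7=F, B8=F
uncovered (4 of 18): B3=F, B8=T, B9=T, B9=F
Answer: B3=F, B8=T, B9=T, B9=F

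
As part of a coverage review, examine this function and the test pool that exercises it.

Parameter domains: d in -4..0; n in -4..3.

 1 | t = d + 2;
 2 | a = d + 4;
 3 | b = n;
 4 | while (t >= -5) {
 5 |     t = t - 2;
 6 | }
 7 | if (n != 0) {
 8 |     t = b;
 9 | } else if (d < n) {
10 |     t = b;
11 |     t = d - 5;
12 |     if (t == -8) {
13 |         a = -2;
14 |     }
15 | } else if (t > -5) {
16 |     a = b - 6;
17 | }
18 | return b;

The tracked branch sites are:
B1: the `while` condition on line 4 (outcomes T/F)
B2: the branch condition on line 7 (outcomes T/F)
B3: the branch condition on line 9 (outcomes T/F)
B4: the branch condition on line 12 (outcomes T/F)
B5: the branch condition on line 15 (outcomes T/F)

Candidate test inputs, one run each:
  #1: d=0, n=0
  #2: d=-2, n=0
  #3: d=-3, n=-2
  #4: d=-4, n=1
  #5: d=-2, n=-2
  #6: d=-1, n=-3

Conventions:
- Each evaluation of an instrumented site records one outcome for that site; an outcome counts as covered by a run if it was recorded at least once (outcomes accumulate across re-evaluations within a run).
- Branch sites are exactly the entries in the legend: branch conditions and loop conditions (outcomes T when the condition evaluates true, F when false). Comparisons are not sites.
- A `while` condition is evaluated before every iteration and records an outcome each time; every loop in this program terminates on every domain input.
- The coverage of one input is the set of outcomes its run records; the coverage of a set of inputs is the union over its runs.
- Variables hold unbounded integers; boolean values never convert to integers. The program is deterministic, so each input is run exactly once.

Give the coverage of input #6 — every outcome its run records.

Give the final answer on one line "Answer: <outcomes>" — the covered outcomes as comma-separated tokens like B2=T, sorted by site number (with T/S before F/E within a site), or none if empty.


Simulating input #6 (d=-1, n=-3) step by step:
  B1->T, B1->T, B1->T, B1->T, B1->F, B2->T
as a set, this run covers: B1=T, B1=F, B2=T
Answer: B1=T, B1=F, B2=T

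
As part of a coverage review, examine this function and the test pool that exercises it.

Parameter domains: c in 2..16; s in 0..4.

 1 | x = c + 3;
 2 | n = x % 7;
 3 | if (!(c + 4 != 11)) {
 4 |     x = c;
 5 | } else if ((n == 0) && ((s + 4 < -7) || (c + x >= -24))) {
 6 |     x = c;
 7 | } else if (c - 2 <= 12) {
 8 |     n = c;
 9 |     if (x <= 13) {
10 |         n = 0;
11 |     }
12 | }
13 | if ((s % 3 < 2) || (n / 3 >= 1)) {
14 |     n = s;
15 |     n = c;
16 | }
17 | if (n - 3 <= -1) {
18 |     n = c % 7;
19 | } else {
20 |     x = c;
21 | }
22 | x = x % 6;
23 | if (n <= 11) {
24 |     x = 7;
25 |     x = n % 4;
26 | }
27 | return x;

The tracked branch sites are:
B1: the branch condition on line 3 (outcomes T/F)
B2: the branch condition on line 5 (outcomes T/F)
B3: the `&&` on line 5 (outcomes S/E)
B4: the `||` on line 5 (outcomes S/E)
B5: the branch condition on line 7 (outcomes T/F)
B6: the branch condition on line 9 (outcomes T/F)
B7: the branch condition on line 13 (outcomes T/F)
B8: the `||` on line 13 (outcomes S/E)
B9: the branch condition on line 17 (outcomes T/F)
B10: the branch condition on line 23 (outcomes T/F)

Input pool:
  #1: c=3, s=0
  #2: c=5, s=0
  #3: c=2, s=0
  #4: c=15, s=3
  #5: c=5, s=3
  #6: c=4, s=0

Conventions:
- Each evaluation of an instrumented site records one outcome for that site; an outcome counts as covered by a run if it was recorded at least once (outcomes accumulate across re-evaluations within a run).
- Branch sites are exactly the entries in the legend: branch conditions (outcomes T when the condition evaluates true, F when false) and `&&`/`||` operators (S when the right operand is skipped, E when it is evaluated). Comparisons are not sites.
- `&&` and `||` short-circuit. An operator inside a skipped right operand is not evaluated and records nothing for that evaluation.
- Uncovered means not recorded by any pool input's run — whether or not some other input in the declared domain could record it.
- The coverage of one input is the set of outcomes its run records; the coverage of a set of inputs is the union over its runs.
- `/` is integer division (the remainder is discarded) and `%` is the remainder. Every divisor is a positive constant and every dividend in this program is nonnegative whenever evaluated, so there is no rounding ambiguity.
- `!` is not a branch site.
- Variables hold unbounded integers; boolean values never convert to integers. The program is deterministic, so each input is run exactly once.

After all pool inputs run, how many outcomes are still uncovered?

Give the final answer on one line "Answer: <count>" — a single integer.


input #1, c=3, s=0: events B1->F, B3->S, B2->F, B5->T, B6->T, B8->S, B7->T, B9->F, B10->T; outcomes B1=F, B2=F, B3=S, B5=T, B6=T, B7=T, B8=S, B9=F, B10=T
input #2, c=5, s=0: events B1->F, B3->S, B2->F, B5->T, B6->T, B8->S, B7->T, B9->F, B10->T; outcomes B1=F, B2=F, B3=S, B5=T, B6=T, B7=T, B8=S, B9=F, B10=T
input #3, c=2, s=0: events B1->F, B3->S, B2->F, B5->T, B6->T, B8->S, B7->T, B9->T, B10->T; outcomes B1=F, B2=F, B3=S, B5=T, B6=T, B7=T, B8=S, B9=T, B10=T
input #4, c=15, s=3: events B1->F, B3->S, B2->F, B5->F, B8->S, B7->T, B9->F, B10->F; outcomes B1=F, B2=F, B3=S, B5=F, B7=T, B8=S, B9=F, B10=F
input #5, c=5, s=3: events B1->F, B3->S, B2->F, B5->T, B6->T, B8->S, B7->T, B9->F, B10->T; outcomes B1=F, B2=F, B3=S, B5=T, B6=T, B7=T, B8=S, B9=F, B10=T
input #6, c=4, s=0: events B1->F, B3->E, B4->E, B2->T, B8->S, B7->T, B9->F, B10->T; outcomes B1=F, B2=T, B3=E, B4=E, B7=T, B8=S, B9=F, B10=T
union over the pool: B1=F, B2=T, B2=F, B3=S, B3=E, B4=E, B5=T, B5=F, B6=T, B7=T, B8=S, B9=T, B9=F, B10=T, B10=F
uncovered (5 of 20): B1=T, B4=S, B6=F, B7=F, B8=E
Answer: 5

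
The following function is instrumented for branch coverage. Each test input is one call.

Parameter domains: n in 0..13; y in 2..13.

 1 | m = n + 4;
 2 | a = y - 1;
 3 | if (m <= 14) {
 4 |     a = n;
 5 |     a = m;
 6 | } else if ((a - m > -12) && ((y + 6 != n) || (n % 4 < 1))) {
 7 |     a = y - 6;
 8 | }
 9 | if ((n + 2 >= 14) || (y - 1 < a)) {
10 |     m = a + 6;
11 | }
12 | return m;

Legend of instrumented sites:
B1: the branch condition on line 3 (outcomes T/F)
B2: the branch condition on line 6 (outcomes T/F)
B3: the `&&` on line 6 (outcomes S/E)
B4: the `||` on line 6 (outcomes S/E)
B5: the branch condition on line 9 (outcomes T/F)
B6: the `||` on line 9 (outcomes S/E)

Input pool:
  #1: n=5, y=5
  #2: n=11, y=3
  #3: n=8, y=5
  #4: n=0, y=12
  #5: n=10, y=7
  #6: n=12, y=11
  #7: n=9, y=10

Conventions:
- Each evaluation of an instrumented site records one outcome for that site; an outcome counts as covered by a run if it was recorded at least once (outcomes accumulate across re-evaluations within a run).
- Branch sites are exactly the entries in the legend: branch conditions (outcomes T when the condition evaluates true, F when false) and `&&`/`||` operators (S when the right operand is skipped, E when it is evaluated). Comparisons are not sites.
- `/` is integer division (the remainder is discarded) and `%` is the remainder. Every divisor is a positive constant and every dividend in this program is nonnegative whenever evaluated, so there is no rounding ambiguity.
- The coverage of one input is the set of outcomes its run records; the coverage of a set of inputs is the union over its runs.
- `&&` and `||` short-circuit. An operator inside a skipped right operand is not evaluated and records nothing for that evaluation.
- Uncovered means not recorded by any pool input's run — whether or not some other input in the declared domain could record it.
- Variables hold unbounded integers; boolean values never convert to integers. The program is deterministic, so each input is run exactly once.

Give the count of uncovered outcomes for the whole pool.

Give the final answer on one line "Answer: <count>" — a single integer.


input #1 (n=5, y=5): covers B1=T, B5=T, B6=E
input #2 (n=11, y=3): covers B1=F, B2=F, B3=S, B5=F, B6=E
input #3 (n=8, y=5): covers B1=T, B5=T, B6=E
input #4 (n=0, y=12): covers B1=T, B5=F, B6=E
input #5 (n=10, y=7): covers B1=T, B5=T, B6=E
input #6 (n=12, y=11): covers B1=F, B2=T, B3=E, B4=S, B5=T, B6=S
input #7 (n=9, y=10): covers B1=T, B5=T, B6=E
union over the pool: B1=T, B1=F, B2=T, B2=F, B3=S, B3=E, B4=S, B5=T, B5=F, B6=S, B6=E
uncovered (1 of 12): B4=E
Answer: 1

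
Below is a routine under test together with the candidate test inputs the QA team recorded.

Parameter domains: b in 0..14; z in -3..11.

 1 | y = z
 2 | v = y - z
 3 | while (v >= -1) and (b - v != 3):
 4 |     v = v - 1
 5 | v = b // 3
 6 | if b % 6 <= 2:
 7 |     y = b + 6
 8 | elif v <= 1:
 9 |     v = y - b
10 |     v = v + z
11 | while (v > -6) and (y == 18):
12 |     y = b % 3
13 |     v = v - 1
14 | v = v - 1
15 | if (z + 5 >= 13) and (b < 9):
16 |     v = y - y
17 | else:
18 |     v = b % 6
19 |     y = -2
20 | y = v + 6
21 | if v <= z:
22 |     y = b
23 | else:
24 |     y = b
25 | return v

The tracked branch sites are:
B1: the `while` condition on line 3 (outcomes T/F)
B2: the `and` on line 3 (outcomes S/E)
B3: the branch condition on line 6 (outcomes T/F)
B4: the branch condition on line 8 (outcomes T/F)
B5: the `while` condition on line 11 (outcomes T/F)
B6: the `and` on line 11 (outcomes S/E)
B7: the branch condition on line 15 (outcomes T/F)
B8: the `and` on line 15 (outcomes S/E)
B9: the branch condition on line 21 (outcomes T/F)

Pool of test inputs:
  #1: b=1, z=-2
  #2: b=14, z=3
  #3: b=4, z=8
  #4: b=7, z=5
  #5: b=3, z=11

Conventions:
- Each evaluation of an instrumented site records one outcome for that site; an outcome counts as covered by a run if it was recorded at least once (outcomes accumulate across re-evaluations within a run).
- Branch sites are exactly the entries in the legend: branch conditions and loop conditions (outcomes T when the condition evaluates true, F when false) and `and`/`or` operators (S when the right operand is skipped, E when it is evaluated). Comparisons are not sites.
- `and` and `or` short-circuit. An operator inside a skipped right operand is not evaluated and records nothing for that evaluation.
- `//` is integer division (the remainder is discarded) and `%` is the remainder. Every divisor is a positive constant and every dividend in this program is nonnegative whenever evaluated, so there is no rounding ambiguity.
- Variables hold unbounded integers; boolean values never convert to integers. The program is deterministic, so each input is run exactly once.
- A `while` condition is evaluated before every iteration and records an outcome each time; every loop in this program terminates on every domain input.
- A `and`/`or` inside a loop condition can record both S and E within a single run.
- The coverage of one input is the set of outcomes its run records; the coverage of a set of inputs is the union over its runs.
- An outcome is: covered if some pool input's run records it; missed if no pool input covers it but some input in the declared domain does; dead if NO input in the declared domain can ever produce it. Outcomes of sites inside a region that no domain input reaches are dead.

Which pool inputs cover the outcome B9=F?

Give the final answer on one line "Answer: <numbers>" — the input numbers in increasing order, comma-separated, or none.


input #1 (b=1, z=-2): hits B9=F
input #2 (b=14, z=3): never hits B9=F
input #3 (b=4, z=8): never hits B9=F
input #4 (b=7, z=5): never hits B9=F
input #5 (b=3, z=11): never hits B9=F
Answer: 1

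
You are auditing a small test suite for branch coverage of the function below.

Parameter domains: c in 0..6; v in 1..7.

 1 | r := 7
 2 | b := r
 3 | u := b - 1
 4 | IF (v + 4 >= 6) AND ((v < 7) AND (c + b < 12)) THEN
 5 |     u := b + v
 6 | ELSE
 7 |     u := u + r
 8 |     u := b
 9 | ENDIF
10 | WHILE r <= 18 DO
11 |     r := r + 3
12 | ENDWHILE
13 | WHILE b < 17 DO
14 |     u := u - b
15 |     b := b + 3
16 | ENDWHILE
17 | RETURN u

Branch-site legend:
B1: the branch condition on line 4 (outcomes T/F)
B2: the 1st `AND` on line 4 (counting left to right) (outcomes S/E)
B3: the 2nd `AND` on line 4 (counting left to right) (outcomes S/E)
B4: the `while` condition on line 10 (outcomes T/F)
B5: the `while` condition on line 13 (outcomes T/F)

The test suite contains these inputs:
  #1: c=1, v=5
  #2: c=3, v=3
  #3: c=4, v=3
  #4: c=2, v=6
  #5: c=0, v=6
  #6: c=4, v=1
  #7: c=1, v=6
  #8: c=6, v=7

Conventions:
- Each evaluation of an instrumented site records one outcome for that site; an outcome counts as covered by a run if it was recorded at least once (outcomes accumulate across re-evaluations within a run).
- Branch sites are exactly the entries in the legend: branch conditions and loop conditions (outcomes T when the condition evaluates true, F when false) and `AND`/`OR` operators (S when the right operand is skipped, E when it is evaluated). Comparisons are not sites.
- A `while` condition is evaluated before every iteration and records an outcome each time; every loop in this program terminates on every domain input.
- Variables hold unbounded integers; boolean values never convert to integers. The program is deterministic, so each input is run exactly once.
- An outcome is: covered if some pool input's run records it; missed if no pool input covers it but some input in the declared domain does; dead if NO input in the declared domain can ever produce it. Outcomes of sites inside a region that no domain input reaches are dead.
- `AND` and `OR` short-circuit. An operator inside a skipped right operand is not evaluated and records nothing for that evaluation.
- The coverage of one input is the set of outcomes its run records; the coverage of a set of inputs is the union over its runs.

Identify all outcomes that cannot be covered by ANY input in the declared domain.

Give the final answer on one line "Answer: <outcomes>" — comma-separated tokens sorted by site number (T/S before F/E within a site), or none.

running all 49 domain inputs and tallying outcomes:
  reachable outcomes have witnesses, e.g. B1=T (e.g. c=0, v=2), B1=F (e.g. c=0, v=1), B2=S (e.g. c=0, v=1), B2=E (e.g. c=0, v=2)

Answer: none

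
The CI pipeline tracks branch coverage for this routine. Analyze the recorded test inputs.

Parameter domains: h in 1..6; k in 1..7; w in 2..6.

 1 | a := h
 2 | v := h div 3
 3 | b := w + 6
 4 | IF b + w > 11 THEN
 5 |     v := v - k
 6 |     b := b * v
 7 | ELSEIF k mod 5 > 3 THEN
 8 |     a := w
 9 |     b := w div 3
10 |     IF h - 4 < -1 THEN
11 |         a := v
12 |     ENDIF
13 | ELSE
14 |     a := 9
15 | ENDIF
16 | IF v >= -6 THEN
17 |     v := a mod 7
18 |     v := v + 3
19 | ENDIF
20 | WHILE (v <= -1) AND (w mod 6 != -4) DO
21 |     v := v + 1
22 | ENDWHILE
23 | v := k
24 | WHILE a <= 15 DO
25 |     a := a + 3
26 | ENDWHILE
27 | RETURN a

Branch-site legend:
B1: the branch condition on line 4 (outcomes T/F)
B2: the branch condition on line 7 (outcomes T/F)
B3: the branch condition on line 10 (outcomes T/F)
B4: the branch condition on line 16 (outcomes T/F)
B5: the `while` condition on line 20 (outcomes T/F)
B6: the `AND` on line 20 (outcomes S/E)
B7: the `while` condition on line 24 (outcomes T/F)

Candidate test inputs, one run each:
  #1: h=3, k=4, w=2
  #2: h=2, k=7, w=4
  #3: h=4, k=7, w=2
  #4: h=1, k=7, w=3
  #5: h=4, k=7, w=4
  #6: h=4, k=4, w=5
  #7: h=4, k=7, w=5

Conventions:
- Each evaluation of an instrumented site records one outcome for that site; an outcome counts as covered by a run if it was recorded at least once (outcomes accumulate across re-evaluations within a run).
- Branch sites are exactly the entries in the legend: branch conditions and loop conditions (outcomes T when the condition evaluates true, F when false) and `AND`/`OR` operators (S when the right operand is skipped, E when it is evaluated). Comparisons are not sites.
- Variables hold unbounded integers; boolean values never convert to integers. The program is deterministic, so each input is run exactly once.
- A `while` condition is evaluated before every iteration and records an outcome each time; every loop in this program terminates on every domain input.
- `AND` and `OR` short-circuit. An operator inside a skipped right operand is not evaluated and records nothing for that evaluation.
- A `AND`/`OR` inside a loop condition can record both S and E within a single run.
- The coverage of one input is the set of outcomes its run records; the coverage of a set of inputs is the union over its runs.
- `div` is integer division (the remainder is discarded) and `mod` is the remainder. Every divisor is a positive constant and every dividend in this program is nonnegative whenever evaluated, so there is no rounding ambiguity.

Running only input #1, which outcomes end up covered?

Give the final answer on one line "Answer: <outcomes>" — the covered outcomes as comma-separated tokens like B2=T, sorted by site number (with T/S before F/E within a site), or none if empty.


Event log for input #1 (h=3, k=4, w=2):
  B1->F, B2->T, B3->F, B4->T, B6->S, B5->F, B7->T, B7->T, B7->T, B7->T
  B7->T, B7->F
as a set, this run covers: B1=F, B2=T, B3=F, B4=T, B5=F, B6=S, B7=T, B7=F
Answer: B1=F, B2=T, B3=F, B4=T, B5=F, B6=S, B7=T, B7=F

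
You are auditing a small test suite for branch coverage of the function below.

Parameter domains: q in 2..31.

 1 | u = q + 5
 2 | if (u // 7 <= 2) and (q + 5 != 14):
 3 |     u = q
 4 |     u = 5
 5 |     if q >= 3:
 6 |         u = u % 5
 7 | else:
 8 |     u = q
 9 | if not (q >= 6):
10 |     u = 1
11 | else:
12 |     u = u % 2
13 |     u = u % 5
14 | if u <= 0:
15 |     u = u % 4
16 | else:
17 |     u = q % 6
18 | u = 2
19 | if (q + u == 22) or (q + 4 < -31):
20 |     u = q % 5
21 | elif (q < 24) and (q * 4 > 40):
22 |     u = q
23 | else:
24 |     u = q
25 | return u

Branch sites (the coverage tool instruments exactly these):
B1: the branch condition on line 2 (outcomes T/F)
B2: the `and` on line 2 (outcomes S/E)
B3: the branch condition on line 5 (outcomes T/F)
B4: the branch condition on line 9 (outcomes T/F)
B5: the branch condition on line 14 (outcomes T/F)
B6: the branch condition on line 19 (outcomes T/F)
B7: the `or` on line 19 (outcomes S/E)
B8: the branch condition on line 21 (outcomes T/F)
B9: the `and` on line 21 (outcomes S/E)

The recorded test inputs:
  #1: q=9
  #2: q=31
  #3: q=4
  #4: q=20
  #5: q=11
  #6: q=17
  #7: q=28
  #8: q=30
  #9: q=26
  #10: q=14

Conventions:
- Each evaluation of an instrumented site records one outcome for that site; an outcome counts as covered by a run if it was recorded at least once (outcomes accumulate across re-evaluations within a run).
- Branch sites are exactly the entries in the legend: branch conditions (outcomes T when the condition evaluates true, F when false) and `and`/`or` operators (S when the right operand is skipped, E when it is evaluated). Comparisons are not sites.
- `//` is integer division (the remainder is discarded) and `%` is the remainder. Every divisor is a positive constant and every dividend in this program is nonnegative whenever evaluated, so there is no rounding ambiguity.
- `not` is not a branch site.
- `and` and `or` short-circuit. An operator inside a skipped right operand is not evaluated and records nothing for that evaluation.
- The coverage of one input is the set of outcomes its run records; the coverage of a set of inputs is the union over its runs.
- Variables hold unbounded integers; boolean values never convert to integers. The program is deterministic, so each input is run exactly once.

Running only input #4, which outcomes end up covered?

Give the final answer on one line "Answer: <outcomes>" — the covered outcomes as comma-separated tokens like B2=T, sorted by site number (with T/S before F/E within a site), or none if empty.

Running input #4 (q=20), event by event:
  B2->S, B1->F, B4->F, B5->T, B7->S, B6->T
collecting distinct outcomes: B1=F, B2=S, B4=F, B5=T, B6=T, B7=S

Answer: B1=F, B2=S, B4=F, B5=T, B6=T, B7=S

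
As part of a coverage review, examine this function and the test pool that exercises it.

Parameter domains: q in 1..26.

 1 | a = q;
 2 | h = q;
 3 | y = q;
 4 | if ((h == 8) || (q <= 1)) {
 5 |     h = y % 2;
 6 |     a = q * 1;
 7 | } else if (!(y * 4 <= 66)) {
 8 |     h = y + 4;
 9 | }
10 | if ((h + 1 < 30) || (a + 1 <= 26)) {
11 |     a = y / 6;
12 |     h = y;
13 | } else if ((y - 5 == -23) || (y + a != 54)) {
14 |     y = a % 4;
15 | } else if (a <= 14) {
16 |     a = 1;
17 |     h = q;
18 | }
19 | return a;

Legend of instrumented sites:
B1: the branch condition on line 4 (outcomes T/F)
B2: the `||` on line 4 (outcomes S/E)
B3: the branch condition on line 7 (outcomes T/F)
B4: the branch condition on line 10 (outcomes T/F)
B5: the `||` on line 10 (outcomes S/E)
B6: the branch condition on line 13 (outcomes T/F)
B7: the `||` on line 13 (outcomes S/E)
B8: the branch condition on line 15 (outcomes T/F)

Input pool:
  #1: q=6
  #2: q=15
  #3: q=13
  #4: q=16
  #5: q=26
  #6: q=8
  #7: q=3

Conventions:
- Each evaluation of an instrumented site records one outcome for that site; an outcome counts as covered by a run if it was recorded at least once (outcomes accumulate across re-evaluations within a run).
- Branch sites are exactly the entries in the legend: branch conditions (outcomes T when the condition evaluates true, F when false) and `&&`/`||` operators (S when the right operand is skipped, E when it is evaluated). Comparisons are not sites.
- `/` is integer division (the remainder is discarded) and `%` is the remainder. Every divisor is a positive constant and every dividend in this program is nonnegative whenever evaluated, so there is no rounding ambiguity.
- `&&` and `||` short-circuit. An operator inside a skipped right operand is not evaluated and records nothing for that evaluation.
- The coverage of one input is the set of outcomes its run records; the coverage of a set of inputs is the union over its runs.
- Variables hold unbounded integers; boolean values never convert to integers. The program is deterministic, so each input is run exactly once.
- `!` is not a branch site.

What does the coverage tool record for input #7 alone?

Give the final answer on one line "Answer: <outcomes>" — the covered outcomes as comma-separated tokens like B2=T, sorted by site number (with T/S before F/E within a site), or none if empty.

Event log for input #7 (q=3):
  B2->E, B1->F, B3->F, B5->S, B4->T
deduplicating events, the covered set is: B1=F, B2=E, B3=F, B4=T, B5=S

Answer: B1=F, B2=E, B3=F, B4=T, B5=S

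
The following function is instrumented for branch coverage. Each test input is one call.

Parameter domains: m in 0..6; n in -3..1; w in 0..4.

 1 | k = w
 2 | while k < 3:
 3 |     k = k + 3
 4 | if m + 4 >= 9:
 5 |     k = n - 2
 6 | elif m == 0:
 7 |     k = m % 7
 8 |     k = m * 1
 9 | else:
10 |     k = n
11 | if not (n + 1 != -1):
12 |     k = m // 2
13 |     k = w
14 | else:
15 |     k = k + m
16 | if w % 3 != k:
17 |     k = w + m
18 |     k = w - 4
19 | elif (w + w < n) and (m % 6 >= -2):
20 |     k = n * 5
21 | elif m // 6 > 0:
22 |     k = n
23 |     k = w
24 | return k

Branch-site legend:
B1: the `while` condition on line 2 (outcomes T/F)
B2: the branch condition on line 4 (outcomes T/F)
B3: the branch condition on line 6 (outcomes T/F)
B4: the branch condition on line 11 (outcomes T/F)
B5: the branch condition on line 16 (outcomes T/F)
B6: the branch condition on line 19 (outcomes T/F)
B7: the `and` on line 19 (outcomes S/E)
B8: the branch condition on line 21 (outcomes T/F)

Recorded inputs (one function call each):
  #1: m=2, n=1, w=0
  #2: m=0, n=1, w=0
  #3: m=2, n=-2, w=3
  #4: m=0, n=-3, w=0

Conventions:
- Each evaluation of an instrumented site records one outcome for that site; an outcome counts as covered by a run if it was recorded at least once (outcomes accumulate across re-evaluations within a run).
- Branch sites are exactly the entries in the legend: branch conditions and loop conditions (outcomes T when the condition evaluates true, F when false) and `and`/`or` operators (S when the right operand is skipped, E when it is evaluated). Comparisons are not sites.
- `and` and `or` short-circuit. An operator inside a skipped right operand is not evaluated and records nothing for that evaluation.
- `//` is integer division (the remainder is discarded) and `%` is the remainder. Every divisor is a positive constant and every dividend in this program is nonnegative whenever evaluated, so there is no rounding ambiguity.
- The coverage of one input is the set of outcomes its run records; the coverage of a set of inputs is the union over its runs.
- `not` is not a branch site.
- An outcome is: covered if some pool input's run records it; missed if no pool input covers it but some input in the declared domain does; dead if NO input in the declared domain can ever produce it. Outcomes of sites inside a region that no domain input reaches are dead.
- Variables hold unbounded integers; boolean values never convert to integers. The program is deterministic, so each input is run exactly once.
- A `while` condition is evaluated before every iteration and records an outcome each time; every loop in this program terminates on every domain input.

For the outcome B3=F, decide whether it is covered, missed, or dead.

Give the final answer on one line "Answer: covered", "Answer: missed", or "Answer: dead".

B3=F is recorded by pool input(s) 1, 3 -> covered

Answer: covered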